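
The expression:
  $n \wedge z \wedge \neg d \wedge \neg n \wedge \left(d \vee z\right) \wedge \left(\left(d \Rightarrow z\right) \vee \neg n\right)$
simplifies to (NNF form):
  $\text{False}$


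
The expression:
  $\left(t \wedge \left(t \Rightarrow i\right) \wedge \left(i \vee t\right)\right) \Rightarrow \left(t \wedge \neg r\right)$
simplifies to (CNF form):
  $\neg i \vee \neg r \vee \neg t$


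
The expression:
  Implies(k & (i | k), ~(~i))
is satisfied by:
  {i: True, k: False}
  {k: False, i: False}
  {k: True, i: True}


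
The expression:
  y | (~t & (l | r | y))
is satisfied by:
  {y: True, l: True, r: True, t: False}
  {y: True, l: True, r: False, t: False}
  {y: True, r: True, l: False, t: False}
  {y: True, r: False, l: False, t: False}
  {y: True, t: True, l: True, r: True}
  {y: True, t: True, l: True, r: False}
  {y: True, t: True, l: False, r: True}
  {y: True, t: True, l: False, r: False}
  {l: True, r: True, y: False, t: False}
  {l: True, y: False, r: False, t: False}
  {r: True, y: False, l: False, t: False}


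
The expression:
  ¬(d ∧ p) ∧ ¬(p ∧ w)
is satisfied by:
  {w: False, p: False, d: False}
  {d: True, w: False, p: False}
  {w: True, d: False, p: False}
  {d: True, w: True, p: False}
  {p: True, d: False, w: False}


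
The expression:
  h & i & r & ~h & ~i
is never true.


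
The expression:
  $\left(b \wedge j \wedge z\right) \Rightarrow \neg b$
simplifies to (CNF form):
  $\neg b \vee \neg j \vee \neg z$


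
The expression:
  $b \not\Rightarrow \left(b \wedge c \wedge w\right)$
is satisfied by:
  {b: True, w: False, c: False}
  {c: True, b: True, w: False}
  {w: True, b: True, c: False}


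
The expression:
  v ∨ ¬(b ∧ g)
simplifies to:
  v ∨ ¬b ∨ ¬g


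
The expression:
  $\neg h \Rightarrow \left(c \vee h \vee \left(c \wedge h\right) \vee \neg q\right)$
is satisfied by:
  {c: True, h: True, q: False}
  {c: True, h: False, q: False}
  {h: True, c: False, q: False}
  {c: False, h: False, q: False}
  {c: True, q: True, h: True}
  {c: True, q: True, h: False}
  {q: True, h: True, c: False}


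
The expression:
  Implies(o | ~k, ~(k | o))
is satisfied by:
  {o: False}


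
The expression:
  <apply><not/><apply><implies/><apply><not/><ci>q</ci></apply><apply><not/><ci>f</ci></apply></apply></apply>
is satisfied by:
  {f: True, q: False}


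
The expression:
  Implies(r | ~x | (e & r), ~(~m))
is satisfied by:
  {m: True, x: True, r: False}
  {m: True, x: False, r: False}
  {r: True, m: True, x: True}
  {r: True, m: True, x: False}
  {x: True, r: False, m: False}


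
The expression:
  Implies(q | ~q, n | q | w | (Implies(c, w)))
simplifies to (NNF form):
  n | q | w | ~c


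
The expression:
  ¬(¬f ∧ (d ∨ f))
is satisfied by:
  {f: True, d: False}
  {d: False, f: False}
  {d: True, f: True}


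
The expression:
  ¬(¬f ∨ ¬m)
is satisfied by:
  {m: True, f: True}


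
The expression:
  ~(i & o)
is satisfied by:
  {o: False, i: False}
  {i: True, o: False}
  {o: True, i: False}


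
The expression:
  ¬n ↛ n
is always true.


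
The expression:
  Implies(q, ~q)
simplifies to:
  ~q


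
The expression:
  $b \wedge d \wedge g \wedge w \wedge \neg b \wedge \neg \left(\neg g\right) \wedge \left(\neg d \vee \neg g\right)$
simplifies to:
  $\text{False}$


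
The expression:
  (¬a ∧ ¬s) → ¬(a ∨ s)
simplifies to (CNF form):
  True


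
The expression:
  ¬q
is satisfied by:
  {q: False}


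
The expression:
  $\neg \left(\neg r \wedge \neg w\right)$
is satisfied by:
  {r: True, w: True}
  {r: True, w: False}
  {w: True, r: False}


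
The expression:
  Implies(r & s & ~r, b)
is always true.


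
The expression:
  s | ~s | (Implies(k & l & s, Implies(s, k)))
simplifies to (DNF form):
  True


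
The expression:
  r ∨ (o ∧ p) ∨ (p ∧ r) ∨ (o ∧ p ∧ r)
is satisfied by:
  {r: True, p: True, o: True}
  {r: True, p: True, o: False}
  {r: True, o: True, p: False}
  {r: True, o: False, p: False}
  {p: True, o: True, r: False}


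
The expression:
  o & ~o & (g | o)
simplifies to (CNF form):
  False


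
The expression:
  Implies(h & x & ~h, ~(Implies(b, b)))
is always true.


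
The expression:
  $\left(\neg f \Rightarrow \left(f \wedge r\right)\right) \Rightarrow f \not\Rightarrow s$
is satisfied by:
  {s: False, f: False}
  {f: True, s: False}
  {s: True, f: False}


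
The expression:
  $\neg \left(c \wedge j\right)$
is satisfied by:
  {c: False, j: False}
  {j: True, c: False}
  {c: True, j: False}


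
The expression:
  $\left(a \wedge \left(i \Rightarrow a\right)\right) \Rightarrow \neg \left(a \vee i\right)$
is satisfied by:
  {a: False}


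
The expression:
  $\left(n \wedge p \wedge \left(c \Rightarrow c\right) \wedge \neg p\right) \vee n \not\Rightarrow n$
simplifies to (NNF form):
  $\text{False}$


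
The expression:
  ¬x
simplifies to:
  ¬x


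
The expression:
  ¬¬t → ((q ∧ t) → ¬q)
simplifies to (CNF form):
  ¬q ∨ ¬t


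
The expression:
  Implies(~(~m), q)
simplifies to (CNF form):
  q | ~m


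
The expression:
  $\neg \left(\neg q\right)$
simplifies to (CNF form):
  $q$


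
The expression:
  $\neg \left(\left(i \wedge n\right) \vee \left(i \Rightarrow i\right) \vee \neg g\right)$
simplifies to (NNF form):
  $\text{False}$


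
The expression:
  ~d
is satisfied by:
  {d: False}


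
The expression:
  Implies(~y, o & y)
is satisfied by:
  {y: True}


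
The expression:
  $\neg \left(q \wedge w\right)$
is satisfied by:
  {w: False, q: False}
  {q: True, w: False}
  {w: True, q: False}


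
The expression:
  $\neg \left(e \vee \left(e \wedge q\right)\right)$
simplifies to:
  $\neg e$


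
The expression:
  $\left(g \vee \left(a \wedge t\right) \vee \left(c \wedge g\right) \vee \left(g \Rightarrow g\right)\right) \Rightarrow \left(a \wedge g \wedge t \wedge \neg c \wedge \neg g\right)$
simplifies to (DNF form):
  $\text{False}$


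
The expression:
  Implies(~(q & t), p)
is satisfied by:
  {q: True, p: True, t: True}
  {q: True, p: True, t: False}
  {p: True, t: True, q: False}
  {p: True, t: False, q: False}
  {q: True, t: True, p: False}


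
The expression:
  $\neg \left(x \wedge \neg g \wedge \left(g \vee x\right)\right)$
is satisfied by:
  {g: True, x: False}
  {x: False, g: False}
  {x: True, g: True}


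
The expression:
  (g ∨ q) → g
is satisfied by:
  {g: True, q: False}
  {q: False, g: False}
  {q: True, g: True}


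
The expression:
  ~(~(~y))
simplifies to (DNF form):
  ~y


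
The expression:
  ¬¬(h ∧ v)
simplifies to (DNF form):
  h ∧ v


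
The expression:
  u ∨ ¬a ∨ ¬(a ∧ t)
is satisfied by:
  {u: True, t: False, a: False}
  {u: False, t: False, a: False}
  {a: True, u: True, t: False}
  {a: True, u: False, t: False}
  {t: True, u: True, a: False}
  {t: True, u: False, a: False}
  {t: True, a: True, u: True}


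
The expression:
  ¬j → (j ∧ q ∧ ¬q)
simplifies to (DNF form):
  j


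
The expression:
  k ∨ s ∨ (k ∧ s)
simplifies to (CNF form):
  k ∨ s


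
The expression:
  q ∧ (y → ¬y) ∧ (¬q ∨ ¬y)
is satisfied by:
  {q: True, y: False}


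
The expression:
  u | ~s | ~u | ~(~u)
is always true.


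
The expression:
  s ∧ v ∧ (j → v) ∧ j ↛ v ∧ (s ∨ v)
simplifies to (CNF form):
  False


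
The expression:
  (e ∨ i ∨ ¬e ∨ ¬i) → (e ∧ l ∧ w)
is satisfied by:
  {e: True, w: True, l: True}


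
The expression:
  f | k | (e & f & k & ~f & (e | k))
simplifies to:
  f | k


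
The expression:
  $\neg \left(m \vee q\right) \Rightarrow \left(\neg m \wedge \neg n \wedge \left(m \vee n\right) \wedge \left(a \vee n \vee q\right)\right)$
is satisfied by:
  {q: True, m: True}
  {q: True, m: False}
  {m: True, q: False}


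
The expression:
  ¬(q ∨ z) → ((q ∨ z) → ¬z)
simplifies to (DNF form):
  True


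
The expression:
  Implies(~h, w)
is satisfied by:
  {h: True, w: True}
  {h: True, w: False}
  {w: True, h: False}


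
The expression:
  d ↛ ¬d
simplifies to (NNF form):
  d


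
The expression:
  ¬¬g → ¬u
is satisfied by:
  {g: False, u: False}
  {u: True, g: False}
  {g: True, u: False}


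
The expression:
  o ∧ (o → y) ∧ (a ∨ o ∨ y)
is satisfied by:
  {o: True, y: True}


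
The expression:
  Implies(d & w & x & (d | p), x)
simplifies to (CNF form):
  True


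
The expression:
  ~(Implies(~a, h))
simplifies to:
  ~a & ~h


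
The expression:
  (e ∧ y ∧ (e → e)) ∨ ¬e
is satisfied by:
  {y: True, e: False}
  {e: False, y: False}
  {e: True, y: True}


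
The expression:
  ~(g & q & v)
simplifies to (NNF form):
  ~g | ~q | ~v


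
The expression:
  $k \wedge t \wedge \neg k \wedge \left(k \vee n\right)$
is never true.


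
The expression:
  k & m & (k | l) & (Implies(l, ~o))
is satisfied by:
  {m: True, k: True, l: False, o: False}
  {m: True, o: True, k: True, l: False}
  {m: True, l: True, k: True, o: False}


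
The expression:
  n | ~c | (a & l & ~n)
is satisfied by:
  {n: True, a: True, l: True, c: False}
  {n: True, a: True, l: False, c: False}
  {n: True, l: True, c: False, a: False}
  {n: True, l: False, c: False, a: False}
  {a: True, l: True, c: False, n: False}
  {a: True, l: False, c: False, n: False}
  {l: True, a: False, c: False, n: False}
  {l: False, a: False, c: False, n: False}
  {n: True, a: True, c: True, l: True}
  {n: True, a: True, c: True, l: False}
  {n: True, c: True, l: True, a: False}
  {n: True, c: True, l: False, a: False}
  {a: True, c: True, l: True, n: False}


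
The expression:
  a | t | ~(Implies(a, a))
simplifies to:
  a | t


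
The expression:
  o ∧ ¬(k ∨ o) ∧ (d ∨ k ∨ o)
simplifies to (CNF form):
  False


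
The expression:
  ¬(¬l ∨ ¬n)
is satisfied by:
  {n: True, l: True}


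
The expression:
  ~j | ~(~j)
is always true.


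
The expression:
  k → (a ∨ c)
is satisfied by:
  {a: True, c: True, k: False}
  {a: True, k: False, c: False}
  {c: True, k: False, a: False}
  {c: False, k: False, a: False}
  {a: True, c: True, k: True}
  {a: True, k: True, c: False}
  {c: True, k: True, a: False}


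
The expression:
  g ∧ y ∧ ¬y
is never true.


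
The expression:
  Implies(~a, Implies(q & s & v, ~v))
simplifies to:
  a | ~q | ~s | ~v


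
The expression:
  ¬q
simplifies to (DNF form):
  ¬q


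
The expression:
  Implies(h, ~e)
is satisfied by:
  {h: False, e: False}
  {e: True, h: False}
  {h: True, e: False}


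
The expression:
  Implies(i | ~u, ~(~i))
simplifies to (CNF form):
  i | u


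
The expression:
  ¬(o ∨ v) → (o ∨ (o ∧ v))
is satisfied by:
  {o: True, v: True}
  {o: True, v: False}
  {v: True, o: False}


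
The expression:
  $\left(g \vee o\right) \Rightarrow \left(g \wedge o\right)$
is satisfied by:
  {o: False, g: False}
  {g: True, o: True}


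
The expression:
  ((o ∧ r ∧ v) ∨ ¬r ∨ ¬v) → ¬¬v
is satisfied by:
  {v: True}


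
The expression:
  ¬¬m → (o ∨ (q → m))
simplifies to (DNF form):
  True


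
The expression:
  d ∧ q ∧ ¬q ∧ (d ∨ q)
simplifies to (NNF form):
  False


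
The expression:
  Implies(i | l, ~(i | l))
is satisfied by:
  {i: False, l: False}


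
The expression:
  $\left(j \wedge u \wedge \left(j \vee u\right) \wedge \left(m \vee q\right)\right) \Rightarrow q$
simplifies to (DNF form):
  $q \vee \neg j \vee \neg m \vee \neg u$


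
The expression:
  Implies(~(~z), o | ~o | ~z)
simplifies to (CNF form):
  True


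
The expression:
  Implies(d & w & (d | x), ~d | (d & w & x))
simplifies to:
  x | ~d | ~w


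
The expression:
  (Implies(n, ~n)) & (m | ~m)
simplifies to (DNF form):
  ~n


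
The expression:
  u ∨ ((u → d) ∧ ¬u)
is always true.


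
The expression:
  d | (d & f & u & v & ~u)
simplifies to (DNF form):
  d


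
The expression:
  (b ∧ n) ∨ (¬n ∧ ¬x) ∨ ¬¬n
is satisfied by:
  {n: True, x: False}
  {x: False, n: False}
  {x: True, n: True}


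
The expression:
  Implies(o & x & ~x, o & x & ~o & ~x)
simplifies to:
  True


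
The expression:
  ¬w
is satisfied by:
  {w: False}


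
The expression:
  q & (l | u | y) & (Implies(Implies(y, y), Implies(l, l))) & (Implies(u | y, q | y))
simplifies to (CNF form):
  q & (l | u | y)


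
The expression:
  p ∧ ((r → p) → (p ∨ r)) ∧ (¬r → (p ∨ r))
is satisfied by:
  {p: True}


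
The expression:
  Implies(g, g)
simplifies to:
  True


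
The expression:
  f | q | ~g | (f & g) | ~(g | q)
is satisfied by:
  {q: True, f: True, g: False}
  {q: True, f: False, g: False}
  {f: True, q: False, g: False}
  {q: False, f: False, g: False}
  {g: True, q: True, f: True}
  {g: True, q: True, f: False}
  {g: True, f: True, q: False}


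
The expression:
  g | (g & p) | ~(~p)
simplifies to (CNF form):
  g | p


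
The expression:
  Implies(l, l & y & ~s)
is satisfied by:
  {y: True, l: False, s: False}
  {y: False, l: False, s: False}
  {s: True, y: True, l: False}
  {s: True, y: False, l: False}
  {l: True, y: True, s: False}


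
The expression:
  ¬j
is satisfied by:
  {j: False}


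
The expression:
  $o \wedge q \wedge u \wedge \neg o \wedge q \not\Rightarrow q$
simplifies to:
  $\text{False}$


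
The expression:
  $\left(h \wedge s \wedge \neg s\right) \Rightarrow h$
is always true.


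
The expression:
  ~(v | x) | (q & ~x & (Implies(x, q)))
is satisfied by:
  {q: True, x: False, v: False}
  {x: False, v: False, q: False}
  {q: True, v: True, x: False}


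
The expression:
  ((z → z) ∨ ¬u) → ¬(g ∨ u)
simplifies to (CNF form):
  ¬g ∧ ¬u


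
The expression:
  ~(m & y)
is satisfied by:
  {m: False, y: False}
  {y: True, m: False}
  {m: True, y: False}


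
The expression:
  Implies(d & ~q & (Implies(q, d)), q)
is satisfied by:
  {q: True, d: False}
  {d: False, q: False}
  {d: True, q: True}


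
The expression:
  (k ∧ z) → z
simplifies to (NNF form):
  True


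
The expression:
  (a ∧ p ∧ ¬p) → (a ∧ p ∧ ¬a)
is always true.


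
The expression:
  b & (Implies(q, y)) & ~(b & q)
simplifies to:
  b & ~q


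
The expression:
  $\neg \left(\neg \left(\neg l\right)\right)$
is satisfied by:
  {l: False}


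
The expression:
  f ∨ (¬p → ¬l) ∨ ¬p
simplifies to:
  True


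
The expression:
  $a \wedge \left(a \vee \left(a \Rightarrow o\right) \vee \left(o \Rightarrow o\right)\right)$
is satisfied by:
  {a: True}


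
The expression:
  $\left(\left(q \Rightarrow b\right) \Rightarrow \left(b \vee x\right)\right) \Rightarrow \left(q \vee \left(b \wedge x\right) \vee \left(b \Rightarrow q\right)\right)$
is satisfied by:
  {x: True, q: True, b: False}
  {x: True, q: False, b: False}
  {q: True, x: False, b: False}
  {x: False, q: False, b: False}
  {x: True, b: True, q: True}
  {x: True, b: True, q: False}
  {b: True, q: True, x: False}


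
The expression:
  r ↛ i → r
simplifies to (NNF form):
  True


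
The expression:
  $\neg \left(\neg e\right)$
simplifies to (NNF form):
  $e$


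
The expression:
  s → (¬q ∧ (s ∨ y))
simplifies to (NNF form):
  ¬q ∨ ¬s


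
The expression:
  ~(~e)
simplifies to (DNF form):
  e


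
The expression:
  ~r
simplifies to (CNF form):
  ~r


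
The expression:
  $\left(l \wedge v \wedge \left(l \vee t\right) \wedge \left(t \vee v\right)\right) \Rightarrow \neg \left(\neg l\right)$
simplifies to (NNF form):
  $\text{True}$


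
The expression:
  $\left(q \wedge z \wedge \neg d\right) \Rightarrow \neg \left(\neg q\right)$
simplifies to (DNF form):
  $\text{True}$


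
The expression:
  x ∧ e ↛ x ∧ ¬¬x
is never true.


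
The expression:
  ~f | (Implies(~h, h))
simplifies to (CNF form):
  h | ~f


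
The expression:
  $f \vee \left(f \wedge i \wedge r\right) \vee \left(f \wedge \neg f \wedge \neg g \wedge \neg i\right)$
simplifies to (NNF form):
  $f$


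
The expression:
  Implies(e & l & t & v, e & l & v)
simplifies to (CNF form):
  True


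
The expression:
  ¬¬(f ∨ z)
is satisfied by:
  {z: True, f: True}
  {z: True, f: False}
  {f: True, z: False}


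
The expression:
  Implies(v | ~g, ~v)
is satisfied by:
  {v: False}


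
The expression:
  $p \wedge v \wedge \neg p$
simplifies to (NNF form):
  $\text{False}$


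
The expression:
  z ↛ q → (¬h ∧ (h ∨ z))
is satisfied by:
  {q: True, h: False, z: False}
  {h: False, z: False, q: False}
  {q: True, z: True, h: False}
  {z: True, h: False, q: False}
  {q: True, h: True, z: False}
  {h: True, q: False, z: False}
  {q: True, z: True, h: True}


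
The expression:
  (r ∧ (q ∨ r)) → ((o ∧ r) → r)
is always true.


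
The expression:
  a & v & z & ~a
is never true.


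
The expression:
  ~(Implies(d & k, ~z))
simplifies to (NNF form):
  d & k & z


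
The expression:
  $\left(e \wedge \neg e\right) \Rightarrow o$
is always true.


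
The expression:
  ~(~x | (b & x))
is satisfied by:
  {x: True, b: False}


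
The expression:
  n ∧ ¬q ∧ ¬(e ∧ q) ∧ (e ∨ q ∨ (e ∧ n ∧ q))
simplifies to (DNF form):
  e ∧ n ∧ ¬q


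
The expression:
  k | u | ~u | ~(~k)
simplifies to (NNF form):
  True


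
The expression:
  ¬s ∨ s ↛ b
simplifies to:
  ¬b ∨ ¬s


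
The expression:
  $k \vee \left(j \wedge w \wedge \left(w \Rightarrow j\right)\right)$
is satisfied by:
  {k: True, w: True, j: True}
  {k: True, w: True, j: False}
  {k: True, j: True, w: False}
  {k: True, j: False, w: False}
  {w: True, j: True, k: False}


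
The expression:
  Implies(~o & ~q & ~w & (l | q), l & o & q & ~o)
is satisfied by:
  {o: True, q: True, w: True, l: False}
  {o: True, q: True, l: False, w: False}
  {o: True, w: True, l: False, q: False}
  {o: True, l: False, w: False, q: False}
  {q: True, w: True, l: False, o: False}
  {q: True, l: False, w: False, o: False}
  {w: True, q: False, l: False, o: False}
  {q: False, l: False, w: False, o: False}
  {q: True, o: True, l: True, w: True}
  {q: True, o: True, l: True, w: False}
  {o: True, l: True, w: True, q: False}
  {o: True, l: True, q: False, w: False}
  {w: True, l: True, q: True, o: False}
  {l: True, q: True, o: False, w: False}
  {l: True, w: True, o: False, q: False}


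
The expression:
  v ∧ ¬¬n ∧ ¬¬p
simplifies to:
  n ∧ p ∧ v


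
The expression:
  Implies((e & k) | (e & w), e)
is always true.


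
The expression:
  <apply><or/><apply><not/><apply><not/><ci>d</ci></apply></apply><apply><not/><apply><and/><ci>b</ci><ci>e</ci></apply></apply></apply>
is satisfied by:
  {d: True, e: False, b: False}
  {e: False, b: False, d: False}
  {b: True, d: True, e: False}
  {b: True, e: False, d: False}
  {d: True, e: True, b: False}
  {e: True, d: False, b: False}
  {b: True, e: True, d: True}


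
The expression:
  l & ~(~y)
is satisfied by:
  {y: True, l: True}


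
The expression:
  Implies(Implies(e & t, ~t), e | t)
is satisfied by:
  {t: True, e: True}
  {t: True, e: False}
  {e: True, t: False}


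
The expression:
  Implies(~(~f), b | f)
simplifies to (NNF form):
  True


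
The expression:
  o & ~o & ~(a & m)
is never true.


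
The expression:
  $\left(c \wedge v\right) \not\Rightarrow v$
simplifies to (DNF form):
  $\text{False}$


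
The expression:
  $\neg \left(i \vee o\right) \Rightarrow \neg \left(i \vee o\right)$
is always true.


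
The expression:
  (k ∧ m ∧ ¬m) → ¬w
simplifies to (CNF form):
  True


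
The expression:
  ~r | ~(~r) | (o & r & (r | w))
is always true.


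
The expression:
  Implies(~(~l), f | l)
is always true.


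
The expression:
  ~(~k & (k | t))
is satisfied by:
  {k: True, t: False}
  {t: False, k: False}
  {t: True, k: True}


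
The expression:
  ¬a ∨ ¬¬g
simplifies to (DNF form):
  g ∨ ¬a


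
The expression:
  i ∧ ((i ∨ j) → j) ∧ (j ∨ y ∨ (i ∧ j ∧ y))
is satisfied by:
  {i: True, j: True}


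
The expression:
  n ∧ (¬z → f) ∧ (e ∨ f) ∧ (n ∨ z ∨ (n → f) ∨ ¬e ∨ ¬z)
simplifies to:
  n ∧ (e ∨ f) ∧ (f ∨ z)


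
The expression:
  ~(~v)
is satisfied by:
  {v: True}


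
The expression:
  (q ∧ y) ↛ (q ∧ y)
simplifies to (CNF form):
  False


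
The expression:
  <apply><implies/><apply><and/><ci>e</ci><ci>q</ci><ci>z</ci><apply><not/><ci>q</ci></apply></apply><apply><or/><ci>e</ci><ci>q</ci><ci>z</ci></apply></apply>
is always true.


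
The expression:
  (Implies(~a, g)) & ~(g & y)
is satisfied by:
  {a: True, g: False, y: False}
  {a: True, y: True, g: False}
  {a: True, g: True, y: False}
  {g: True, y: False, a: False}


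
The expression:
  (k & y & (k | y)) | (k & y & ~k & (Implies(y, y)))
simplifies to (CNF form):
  k & y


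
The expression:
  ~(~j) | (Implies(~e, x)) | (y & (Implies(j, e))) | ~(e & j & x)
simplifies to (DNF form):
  True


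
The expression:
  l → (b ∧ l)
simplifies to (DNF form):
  b ∨ ¬l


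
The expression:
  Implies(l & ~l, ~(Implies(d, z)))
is always true.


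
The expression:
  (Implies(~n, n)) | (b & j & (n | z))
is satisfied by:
  {n: True, j: True, z: True, b: True}
  {n: True, j: True, z: True, b: False}
  {n: True, j: True, b: True, z: False}
  {n: True, j: True, b: False, z: False}
  {n: True, z: True, b: True, j: False}
  {n: True, z: True, b: False, j: False}
  {n: True, z: False, b: True, j: False}
  {n: True, z: False, b: False, j: False}
  {j: True, z: True, b: True, n: False}


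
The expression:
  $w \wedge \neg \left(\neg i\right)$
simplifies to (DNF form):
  $i \wedge w$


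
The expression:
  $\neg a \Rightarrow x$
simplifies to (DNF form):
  $a \vee x$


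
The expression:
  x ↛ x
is never true.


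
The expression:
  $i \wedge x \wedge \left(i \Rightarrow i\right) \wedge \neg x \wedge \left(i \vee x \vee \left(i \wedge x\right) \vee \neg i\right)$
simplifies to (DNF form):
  $\text{False}$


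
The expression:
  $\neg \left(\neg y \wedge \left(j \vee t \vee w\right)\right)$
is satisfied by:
  {y: True, t: False, w: False, j: False}
  {j: True, y: True, t: False, w: False}
  {y: True, w: True, t: False, j: False}
  {j: True, y: True, w: True, t: False}
  {y: True, t: True, w: False, j: False}
  {y: True, j: True, t: True, w: False}
  {y: True, w: True, t: True, j: False}
  {j: True, y: True, w: True, t: True}
  {j: False, t: False, w: False, y: False}


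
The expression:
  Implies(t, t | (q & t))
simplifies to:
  True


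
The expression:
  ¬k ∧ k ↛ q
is never true.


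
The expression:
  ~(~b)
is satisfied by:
  {b: True}


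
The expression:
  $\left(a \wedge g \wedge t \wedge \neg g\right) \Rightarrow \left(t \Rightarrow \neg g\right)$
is always true.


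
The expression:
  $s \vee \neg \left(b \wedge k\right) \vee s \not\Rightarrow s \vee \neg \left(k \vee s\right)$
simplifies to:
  $s \vee \neg b \vee \neg k$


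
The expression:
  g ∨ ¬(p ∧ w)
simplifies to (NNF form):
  g ∨ ¬p ∨ ¬w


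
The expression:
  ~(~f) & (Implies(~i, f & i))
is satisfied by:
  {i: True, f: True}


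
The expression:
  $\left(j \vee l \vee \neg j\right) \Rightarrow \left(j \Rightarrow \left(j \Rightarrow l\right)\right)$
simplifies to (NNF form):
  $l \vee \neg j$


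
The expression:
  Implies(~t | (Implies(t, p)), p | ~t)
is always true.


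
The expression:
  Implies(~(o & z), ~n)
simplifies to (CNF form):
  (o | ~n) & (z | ~n)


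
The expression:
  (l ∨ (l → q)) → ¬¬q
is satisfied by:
  {q: True}


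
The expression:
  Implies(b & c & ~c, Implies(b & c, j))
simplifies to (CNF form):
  True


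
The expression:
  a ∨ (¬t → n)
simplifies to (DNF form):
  a ∨ n ∨ t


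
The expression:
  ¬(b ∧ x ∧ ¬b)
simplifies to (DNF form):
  True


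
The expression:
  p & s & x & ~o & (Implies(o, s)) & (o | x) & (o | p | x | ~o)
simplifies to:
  p & s & x & ~o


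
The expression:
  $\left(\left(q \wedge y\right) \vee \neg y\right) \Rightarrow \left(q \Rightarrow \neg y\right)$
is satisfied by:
  {q: False, y: False}
  {y: True, q: False}
  {q: True, y: False}


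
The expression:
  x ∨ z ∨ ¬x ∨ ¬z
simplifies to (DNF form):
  True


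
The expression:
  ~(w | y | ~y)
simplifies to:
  False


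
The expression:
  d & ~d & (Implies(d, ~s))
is never true.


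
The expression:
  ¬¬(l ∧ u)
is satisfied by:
  {u: True, l: True}


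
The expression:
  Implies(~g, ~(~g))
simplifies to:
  g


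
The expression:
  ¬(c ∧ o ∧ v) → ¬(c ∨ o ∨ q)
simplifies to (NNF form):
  (c ∨ ¬o) ∧ (c ∨ ¬q) ∧ (o ∨ ¬c) ∧ (v ∨ ¬o)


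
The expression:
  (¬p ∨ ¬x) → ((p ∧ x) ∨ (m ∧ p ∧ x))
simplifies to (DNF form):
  p ∧ x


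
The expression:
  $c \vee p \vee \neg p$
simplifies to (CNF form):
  $\text{True}$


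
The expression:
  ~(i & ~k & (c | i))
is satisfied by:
  {k: True, i: False}
  {i: False, k: False}
  {i: True, k: True}


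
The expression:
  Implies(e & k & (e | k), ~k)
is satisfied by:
  {k: False, e: False}
  {e: True, k: False}
  {k: True, e: False}


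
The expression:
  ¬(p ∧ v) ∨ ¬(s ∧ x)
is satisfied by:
  {s: False, v: False, p: False, x: False}
  {x: True, s: False, v: False, p: False}
  {p: True, s: False, v: False, x: False}
  {x: True, p: True, s: False, v: False}
  {v: True, x: False, s: False, p: False}
  {x: True, v: True, s: False, p: False}
  {p: True, v: True, x: False, s: False}
  {x: True, p: True, v: True, s: False}
  {s: True, p: False, v: False, x: False}
  {x: True, s: True, p: False, v: False}
  {p: True, s: True, x: False, v: False}
  {x: True, p: True, s: True, v: False}
  {v: True, s: True, p: False, x: False}
  {x: True, v: True, s: True, p: False}
  {p: True, v: True, s: True, x: False}


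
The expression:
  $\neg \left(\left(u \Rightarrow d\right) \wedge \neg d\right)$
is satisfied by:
  {d: True, u: True}
  {d: True, u: False}
  {u: True, d: False}


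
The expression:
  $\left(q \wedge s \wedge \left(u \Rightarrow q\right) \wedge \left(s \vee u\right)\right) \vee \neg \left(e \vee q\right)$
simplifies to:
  $\left(q \wedge s\right) \vee \left(\neg e \wedge \neg q\right)$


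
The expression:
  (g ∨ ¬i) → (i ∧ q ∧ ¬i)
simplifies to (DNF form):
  i ∧ ¬g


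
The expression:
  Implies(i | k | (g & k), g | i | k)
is always true.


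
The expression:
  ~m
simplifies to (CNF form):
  ~m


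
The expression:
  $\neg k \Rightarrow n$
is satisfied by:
  {n: True, k: True}
  {n: True, k: False}
  {k: True, n: False}


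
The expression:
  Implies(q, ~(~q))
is always true.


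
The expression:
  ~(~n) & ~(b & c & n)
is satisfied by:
  {n: True, c: False, b: False}
  {b: True, n: True, c: False}
  {c: True, n: True, b: False}


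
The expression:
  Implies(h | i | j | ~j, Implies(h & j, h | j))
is always true.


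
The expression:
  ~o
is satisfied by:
  {o: False}


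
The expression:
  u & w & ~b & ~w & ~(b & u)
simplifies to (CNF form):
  False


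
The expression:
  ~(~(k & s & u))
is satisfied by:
  {u: True, s: True, k: True}


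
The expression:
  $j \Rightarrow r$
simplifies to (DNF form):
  $r \vee \neg j$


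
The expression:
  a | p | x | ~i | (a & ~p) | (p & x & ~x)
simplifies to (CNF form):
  a | p | x | ~i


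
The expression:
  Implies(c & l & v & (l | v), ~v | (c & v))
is always true.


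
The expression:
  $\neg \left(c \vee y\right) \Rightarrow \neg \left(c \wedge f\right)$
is always true.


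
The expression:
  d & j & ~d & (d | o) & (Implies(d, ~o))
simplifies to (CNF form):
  False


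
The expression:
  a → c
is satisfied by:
  {c: True, a: False}
  {a: False, c: False}
  {a: True, c: True}


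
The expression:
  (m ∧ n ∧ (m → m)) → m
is always true.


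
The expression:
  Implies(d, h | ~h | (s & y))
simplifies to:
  True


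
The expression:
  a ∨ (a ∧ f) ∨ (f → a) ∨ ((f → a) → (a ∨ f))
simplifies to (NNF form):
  True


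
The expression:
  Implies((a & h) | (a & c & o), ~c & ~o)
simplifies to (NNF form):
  ~a | (~c & ~h) | (~c & ~o) | (~h & ~o)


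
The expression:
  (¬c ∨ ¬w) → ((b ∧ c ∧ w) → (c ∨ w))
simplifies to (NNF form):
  True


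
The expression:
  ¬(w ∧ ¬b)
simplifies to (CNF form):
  b ∨ ¬w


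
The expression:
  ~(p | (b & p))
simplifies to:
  ~p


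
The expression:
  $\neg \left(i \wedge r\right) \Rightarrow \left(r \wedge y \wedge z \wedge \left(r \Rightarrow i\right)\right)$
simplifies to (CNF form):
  $i \wedge r$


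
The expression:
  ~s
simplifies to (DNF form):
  ~s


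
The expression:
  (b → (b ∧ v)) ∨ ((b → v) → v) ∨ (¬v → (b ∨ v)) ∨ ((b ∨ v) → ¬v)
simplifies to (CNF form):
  True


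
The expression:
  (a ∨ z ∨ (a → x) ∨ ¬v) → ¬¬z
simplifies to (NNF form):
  z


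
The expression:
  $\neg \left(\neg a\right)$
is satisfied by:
  {a: True}


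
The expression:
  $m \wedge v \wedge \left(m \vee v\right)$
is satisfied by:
  {m: True, v: True}


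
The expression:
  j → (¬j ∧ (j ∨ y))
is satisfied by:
  {j: False}


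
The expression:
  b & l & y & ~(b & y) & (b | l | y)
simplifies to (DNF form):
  False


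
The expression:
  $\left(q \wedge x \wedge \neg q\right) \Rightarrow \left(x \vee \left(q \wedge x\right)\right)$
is always true.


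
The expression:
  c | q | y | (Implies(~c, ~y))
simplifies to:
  True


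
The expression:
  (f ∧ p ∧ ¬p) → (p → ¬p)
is always true.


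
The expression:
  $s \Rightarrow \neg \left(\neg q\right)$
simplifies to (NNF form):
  $q \vee \neg s$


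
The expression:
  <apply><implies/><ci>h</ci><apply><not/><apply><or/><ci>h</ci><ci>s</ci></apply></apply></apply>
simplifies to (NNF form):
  <apply><not/><ci>h</ci></apply>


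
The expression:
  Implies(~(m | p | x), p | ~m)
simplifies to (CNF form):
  True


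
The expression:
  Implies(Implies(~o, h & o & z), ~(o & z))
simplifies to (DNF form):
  ~o | ~z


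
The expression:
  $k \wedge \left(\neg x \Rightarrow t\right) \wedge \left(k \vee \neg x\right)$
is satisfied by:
  {x: True, t: True, k: True}
  {x: True, k: True, t: False}
  {t: True, k: True, x: False}


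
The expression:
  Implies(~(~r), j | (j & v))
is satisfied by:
  {j: True, r: False}
  {r: False, j: False}
  {r: True, j: True}


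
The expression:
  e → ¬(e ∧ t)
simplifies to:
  ¬e ∨ ¬t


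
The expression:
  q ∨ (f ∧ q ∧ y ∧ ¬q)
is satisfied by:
  {q: True}


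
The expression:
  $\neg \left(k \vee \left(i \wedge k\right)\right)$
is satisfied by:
  {k: False}


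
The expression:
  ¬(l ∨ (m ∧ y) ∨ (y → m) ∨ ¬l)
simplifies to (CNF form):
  False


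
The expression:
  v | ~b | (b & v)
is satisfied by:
  {v: True, b: False}
  {b: False, v: False}
  {b: True, v: True}


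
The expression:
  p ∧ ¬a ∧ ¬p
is never true.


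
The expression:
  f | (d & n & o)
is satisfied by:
  {n: True, f: True, o: True, d: True}
  {n: True, f: True, o: True, d: False}
  {n: True, f: True, d: True, o: False}
  {n: True, f: True, d: False, o: False}
  {f: True, o: True, d: True, n: False}
  {f: True, o: True, d: False, n: False}
  {f: True, o: False, d: True, n: False}
  {f: True, o: False, d: False, n: False}
  {n: True, o: True, d: True, f: False}


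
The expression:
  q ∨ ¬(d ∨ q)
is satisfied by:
  {q: True, d: False}
  {d: False, q: False}
  {d: True, q: True}


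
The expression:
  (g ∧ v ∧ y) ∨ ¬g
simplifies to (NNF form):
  (v ∧ y) ∨ ¬g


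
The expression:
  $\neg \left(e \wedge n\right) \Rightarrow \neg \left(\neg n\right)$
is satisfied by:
  {n: True}


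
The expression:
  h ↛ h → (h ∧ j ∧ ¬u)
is always true.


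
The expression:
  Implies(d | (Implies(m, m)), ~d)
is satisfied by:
  {d: False}


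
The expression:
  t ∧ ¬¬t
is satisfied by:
  {t: True}


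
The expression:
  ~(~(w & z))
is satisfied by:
  {z: True, w: True}


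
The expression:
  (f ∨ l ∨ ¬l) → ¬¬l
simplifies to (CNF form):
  l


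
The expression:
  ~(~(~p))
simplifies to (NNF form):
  ~p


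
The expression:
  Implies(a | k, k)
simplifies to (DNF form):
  k | ~a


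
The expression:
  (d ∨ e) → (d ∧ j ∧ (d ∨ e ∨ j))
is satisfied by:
  {j: True, d: False, e: False}
  {d: False, e: False, j: False}
  {j: True, d: True, e: False}
  {e: True, j: True, d: True}


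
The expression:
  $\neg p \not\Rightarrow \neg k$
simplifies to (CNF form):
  $k \wedge \neg p$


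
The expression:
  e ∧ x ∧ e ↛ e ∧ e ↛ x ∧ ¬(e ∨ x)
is never true.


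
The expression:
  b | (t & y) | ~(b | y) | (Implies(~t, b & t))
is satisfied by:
  {b: True, t: True, y: False}
  {b: True, t: False, y: False}
  {t: True, b: False, y: False}
  {b: False, t: False, y: False}
  {b: True, y: True, t: True}
  {b: True, y: True, t: False}
  {y: True, t: True, b: False}


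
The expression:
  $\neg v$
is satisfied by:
  {v: False}


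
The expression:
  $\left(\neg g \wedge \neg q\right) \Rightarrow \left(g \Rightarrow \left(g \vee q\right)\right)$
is always true.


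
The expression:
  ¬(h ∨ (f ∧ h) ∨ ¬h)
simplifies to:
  False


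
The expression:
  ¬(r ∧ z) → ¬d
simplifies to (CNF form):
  (r ∨ ¬d) ∧ (z ∨ ¬d)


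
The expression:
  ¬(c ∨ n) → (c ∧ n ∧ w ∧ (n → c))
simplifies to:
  c ∨ n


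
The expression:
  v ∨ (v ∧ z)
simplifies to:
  v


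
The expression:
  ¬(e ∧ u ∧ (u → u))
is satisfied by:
  {u: False, e: False}
  {e: True, u: False}
  {u: True, e: False}


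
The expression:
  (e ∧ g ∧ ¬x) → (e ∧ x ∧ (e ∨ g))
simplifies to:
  x ∨ ¬e ∨ ¬g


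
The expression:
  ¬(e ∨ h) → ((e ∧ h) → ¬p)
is always true.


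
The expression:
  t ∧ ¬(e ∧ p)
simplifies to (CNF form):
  t ∧ (¬e ∨ ¬p)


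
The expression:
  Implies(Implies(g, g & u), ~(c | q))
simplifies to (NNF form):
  (g | ~c) & (g | ~q) & (~c | ~u) & (~q | ~u)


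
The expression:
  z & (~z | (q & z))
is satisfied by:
  {z: True, q: True}


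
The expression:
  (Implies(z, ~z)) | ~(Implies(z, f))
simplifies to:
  ~f | ~z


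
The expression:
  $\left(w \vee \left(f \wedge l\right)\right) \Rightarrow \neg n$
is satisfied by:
  {w: False, l: False, n: False, f: False}
  {f: True, w: False, l: False, n: False}
  {l: True, f: False, w: False, n: False}
  {f: True, l: True, w: False, n: False}
  {w: True, f: False, l: False, n: False}
  {f: True, w: True, l: False, n: False}
  {l: True, w: True, f: False, n: False}
  {f: True, l: True, w: True, n: False}
  {n: True, f: False, w: False, l: False}
  {n: True, f: True, w: False, l: False}
  {n: True, l: True, f: False, w: False}


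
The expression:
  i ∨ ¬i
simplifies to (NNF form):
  True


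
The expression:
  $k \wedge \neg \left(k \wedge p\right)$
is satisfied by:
  {k: True, p: False}


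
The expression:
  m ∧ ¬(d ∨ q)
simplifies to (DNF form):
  m ∧ ¬d ∧ ¬q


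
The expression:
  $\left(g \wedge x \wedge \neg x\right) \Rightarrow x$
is always true.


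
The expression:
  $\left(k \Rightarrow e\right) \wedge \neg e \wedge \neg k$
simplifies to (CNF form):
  $\neg e \wedge \neg k$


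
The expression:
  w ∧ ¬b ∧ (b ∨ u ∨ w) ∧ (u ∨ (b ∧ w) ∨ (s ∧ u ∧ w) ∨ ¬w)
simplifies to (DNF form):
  u ∧ w ∧ ¬b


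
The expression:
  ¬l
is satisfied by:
  {l: False}


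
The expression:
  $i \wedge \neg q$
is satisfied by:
  {i: True, q: False}


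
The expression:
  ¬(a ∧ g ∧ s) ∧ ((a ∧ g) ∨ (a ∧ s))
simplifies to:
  a ∧ (g ∨ s) ∧ (¬g ∨ ¬s)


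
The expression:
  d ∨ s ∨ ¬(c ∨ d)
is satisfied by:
  {s: True, d: True, c: False}
  {s: True, c: False, d: False}
  {d: True, c: False, s: False}
  {d: False, c: False, s: False}
  {s: True, d: True, c: True}
  {s: True, c: True, d: False}
  {d: True, c: True, s: False}


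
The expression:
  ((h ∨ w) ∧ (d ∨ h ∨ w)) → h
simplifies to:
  h ∨ ¬w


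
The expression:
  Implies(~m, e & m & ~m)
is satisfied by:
  {m: True}


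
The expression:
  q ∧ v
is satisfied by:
  {q: True, v: True}


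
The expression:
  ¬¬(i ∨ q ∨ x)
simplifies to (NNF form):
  i ∨ q ∨ x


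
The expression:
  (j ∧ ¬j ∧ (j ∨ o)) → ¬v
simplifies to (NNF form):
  True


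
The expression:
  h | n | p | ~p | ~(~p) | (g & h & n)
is always true.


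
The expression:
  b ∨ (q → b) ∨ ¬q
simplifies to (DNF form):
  b ∨ ¬q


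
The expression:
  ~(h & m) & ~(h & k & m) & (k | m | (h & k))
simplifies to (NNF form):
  (k & ~m) | (m & ~h)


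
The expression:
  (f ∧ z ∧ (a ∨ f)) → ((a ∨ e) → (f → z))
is always true.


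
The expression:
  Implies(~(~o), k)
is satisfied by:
  {k: True, o: False}
  {o: False, k: False}
  {o: True, k: True}


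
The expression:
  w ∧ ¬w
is never true.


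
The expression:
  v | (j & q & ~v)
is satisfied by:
  {q: True, v: True, j: True}
  {q: True, v: True, j: False}
  {v: True, j: True, q: False}
  {v: True, j: False, q: False}
  {q: True, j: True, v: False}


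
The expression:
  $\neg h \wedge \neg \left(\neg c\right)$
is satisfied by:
  {c: True, h: False}


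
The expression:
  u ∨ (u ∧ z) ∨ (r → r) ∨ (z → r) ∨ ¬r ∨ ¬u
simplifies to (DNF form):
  True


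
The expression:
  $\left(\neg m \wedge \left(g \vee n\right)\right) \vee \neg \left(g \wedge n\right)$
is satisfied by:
  {g: False, m: False, n: False}
  {n: True, g: False, m: False}
  {m: True, g: False, n: False}
  {n: True, m: True, g: False}
  {g: True, n: False, m: False}
  {n: True, g: True, m: False}
  {m: True, g: True, n: False}


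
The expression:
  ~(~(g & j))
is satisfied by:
  {j: True, g: True}


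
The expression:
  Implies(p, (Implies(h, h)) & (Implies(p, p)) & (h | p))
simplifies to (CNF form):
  True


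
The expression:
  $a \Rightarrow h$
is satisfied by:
  {h: True, a: False}
  {a: False, h: False}
  {a: True, h: True}


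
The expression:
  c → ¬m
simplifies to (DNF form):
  ¬c ∨ ¬m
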